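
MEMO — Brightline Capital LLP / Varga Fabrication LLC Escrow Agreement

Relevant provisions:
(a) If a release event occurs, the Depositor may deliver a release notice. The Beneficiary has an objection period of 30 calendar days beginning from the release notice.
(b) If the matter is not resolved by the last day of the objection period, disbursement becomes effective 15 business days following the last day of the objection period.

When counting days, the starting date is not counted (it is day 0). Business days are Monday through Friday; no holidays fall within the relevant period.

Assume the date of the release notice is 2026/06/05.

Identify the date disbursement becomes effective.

2026/07/24

The last day of the objection period: 2026/06/05 + 30 days = 2026/07/05.
From Sunday, 2026/07/05, 15 business days (Jul 6, Jul 7, Jul 8, Jul 9, …, Jul 22, Jul 23, Jul 24, skipping weekends) brings us to Friday, 2026/07/24, which is the date disbursement becomes effective.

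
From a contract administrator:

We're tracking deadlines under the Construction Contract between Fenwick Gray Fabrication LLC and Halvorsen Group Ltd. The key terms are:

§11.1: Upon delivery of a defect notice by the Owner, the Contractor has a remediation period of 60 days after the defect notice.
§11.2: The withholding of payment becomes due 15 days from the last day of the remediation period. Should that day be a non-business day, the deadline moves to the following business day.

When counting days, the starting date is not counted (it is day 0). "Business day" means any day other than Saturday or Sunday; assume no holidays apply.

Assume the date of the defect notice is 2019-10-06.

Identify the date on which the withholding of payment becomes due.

Adding 60 calendar days to 2019-10-06 gives 2019-12-05, which is the last day of the remediation period.
The date on which the withholding of payment becomes due: 15 calendar days after 2019-12-05 is 2019-12-20. 2019-12-20 is a Friday, so no roll-forward applies.

2019-12-20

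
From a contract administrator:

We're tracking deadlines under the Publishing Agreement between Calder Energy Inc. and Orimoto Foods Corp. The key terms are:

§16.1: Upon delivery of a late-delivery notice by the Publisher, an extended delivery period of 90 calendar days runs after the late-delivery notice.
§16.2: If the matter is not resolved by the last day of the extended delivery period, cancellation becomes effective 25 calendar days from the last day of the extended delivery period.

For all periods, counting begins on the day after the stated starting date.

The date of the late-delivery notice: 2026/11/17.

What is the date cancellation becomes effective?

2027/03/12

The last day of the extended delivery period: 2026/11/17 + 90 days = 2027/02/15.
The date cancellation becomes effective: 25 calendar days after 2027/02/15 is 2027/03/12.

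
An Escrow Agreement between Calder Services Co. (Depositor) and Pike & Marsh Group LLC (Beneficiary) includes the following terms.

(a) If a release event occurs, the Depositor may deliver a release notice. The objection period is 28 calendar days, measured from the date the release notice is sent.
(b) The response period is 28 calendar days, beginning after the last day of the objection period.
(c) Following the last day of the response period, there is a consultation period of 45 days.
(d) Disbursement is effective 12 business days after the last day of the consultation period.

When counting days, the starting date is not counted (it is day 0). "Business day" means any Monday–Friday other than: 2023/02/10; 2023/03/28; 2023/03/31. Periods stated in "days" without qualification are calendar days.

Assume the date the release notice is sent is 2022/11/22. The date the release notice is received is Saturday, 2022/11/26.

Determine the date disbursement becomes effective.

Adding 28 calendar days to 2022/11/22 gives 2022/12/20, which is the last day of the objection period.
The last day of the response period: 2022/12/20 + 28 days = 2023/01/17.
The last day of the consultation period: 45 calendar days after 2023/01/17 is 2023/03/03.
The date disbursement becomes effective: 12 business days after Friday, 2023/03/03, skipping weekends — Mar 6, Mar 7, Mar 8, Mar 9, …, Mar 17, Mar 20, Mar 21 — lands on Tuesday, 2023/03/21.

2023/03/21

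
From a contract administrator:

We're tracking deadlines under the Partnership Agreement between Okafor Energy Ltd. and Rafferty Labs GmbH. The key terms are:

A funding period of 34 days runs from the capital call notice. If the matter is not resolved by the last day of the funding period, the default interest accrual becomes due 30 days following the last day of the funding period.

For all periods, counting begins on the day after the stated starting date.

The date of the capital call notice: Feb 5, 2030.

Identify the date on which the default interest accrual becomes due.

The last day of the funding period: Feb 5, 2030 + 34 days = Mar 11, 2030.
The date on which the default interest accrual becomes due: 30 calendar days after Mar 11, 2030 is Apr 10, 2030.

Apr 10, 2030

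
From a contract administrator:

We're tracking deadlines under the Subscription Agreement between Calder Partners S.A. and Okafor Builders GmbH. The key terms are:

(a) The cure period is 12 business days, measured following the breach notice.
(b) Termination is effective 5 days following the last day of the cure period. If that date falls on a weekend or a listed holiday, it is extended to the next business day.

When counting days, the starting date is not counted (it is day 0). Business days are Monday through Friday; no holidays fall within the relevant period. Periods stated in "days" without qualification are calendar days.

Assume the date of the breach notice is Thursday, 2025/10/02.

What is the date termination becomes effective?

From Thursday, 2025/10/02, 12 business days (Oct 3, Oct 6, Oct 7, Oct 8, …, Oct 16, Oct 17, Oct 20, skipping weekends) brings us to Monday, 2025/10/20, which is the last day of the cure period.
Adding 5 calendar days to 2025/10/20 gives 2025/10/25, which is the date termination becomes effective. That falls on a Saturday, so it rolls to the next business day, Monday, 2025/10/27.

2025/10/27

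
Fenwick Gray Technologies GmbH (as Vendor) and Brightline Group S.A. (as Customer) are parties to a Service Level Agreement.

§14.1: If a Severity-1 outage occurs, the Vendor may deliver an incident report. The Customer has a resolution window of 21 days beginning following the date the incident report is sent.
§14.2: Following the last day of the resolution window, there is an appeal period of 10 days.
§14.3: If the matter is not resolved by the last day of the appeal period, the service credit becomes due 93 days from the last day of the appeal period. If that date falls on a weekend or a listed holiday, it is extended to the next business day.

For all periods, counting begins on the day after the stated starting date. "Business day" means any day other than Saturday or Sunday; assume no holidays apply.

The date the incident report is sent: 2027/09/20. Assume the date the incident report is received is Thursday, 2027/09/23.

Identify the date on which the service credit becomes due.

2028/01/24

The last day of the resolution window: 2027/09/20 + 21 days = 2027/10/11.
The last day of the appeal period: 2027/10/11 + 10 days = 2027/10/21.
Adding 93 calendar days to 2027/10/21 gives 2028/01/22, which is the date on which the service credit becomes due. That falls on a Saturday, so it rolls to the next business day, Monday, 2028/01/24.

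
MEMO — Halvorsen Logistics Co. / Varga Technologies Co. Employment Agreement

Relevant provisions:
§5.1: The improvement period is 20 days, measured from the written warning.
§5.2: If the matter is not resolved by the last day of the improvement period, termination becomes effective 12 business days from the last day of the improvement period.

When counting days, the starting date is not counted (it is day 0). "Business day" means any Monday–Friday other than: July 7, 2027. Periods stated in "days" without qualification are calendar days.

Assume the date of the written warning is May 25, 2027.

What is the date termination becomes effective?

The last day of the improvement period: May 25, 2027 + 20 days = June 14, 2027.
From Monday, June 14, 2027, 12 business days (Jun 15, Jun 16, Jun 17, Jun 18, …, Jun 28, Jun 29, Jun 30, skipping weekends) brings us to Wednesday, June 30, 2027, which is the date termination becomes effective.

June 30, 2027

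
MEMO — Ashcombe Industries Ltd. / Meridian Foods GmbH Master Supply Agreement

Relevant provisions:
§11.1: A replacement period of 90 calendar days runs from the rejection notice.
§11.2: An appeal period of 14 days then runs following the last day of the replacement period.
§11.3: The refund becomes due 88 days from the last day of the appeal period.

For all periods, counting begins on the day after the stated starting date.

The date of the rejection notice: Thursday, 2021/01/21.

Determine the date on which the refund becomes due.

2021/08/01

The last day of the replacement period: 90 calendar days after 2021/01/21 is 2021/04/21.
The last day of the appeal period: 2021/04/21 + 14 days = 2021/05/05.
The date on which the refund becomes due: 2021/05/05 + 88 days = 2021/08/01.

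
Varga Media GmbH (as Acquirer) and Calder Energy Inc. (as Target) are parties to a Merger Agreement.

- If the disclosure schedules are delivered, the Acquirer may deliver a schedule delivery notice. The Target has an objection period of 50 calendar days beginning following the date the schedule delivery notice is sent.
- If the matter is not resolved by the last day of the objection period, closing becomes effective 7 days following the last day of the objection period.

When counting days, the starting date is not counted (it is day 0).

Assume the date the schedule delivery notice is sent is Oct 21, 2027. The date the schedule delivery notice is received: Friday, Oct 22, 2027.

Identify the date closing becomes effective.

The last day of the objection period: Oct 21, 2027 + 50 days = Dec 10, 2027.
The date closing becomes effective: 7 calendar days after Dec 10, 2027 is Dec 17, 2027.

Dec 17, 2027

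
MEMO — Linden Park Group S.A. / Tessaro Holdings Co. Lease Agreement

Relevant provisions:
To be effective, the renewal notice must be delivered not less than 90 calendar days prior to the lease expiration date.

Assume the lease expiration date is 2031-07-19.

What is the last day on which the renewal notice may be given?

Counting back 90 calendar days from 2031-07-19 gives 2031-04-20.

2031-04-20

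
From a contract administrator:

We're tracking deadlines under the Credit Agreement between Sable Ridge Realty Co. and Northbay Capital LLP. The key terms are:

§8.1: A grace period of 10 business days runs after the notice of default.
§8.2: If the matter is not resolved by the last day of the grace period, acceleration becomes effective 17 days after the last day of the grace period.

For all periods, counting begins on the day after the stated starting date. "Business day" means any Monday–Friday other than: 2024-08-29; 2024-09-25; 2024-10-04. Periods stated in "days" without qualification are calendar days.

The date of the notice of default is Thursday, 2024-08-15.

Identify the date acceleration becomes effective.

From Thursday, 2024-08-15, 10 business days (Aug 16, Aug 19, Aug 20, Aug 21, Aug 22, Aug 23, Aug 26, Aug 27, Aug 28, Aug 30, skipping weekends and the listed holiday on Aug 29) brings us to Friday, 2024-08-30, which is the last day of the grace period.
The date acceleration becomes effective: 2024-08-30 + 17 days = 2024-09-16.

2024-09-16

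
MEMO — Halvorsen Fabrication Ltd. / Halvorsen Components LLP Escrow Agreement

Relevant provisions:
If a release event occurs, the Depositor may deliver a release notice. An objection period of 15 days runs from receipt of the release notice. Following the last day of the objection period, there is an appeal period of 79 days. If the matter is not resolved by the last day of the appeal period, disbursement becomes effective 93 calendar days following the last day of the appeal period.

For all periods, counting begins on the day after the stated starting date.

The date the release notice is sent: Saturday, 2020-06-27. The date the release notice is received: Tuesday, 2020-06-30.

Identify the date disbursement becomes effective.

The last day of the objection period: 15 calendar days after 2020-06-30 is 2020-07-15.
Adding 79 calendar days to 2020-07-15 gives 2020-10-02, which is the last day of the appeal period.
The date disbursement becomes effective: 2020-10-02 + 93 days = 2021-01-03.

2021-01-03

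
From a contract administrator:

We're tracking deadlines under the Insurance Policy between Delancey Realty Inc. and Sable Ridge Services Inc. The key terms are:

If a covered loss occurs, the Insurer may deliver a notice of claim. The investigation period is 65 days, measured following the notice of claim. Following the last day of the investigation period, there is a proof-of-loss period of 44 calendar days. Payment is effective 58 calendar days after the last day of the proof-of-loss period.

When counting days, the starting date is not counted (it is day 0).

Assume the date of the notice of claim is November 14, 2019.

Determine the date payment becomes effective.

April 29, 2020

The last day of the investigation period: November 14, 2019 + 65 days = January 18, 2020.
Adding 44 calendar days to January 18, 2020 gives March 2, 2020, which is the last day of the proof-of-loss period.
The date payment becomes effective: 58 calendar days after March 2, 2020 is April 29, 2020.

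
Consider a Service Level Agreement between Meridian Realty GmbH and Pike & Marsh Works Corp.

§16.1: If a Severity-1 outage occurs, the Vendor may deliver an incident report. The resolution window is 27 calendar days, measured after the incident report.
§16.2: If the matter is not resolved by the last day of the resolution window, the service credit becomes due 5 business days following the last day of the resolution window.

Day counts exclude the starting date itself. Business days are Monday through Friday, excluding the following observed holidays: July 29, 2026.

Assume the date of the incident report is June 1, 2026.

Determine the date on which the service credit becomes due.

July 3, 2026

The last day of the resolution window: June 1, 2026 + 27 days = June 28, 2026.
The date on which the service credit becomes due: counting 5 business days from Sunday, June 28, 2026 (Jun 29, Jun 30, Jul 1, Jul 2, Jul 3, skipping weekends) reaches Friday, July 3, 2026.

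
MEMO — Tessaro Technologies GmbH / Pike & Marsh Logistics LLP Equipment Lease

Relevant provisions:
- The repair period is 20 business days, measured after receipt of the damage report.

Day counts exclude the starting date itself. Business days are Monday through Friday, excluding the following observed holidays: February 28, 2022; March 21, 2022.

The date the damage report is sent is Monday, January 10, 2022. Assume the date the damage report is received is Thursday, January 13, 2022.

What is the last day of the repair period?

February 10, 2022

The last day of the repair period: counting 20 business days from Thursday, January 13, 2022 (Jan 14, Jan 17, Jan 18, Jan 19, …, Feb 8, Feb 9, Feb 10, skipping weekends) reaches Thursday, February 10, 2022.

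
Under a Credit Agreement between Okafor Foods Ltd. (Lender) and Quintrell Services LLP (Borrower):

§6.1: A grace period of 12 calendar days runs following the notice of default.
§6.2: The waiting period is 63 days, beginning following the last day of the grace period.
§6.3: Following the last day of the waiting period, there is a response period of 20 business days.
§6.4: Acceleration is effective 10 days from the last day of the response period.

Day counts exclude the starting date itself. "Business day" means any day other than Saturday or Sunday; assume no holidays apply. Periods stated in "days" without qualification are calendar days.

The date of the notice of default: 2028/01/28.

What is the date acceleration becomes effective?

Adding 12 calendar days to 2028/01/28 gives 2028/02/09, which is the last day of the grace period.
The last day of the waiting period: 2028/02/09 + 63 days = 2028/04/12.
The last day of the response period: 20 business days after Wednesday, 2028/04/12, skipping weekends — Apr 13, Apr 14, Apr 17, Apr 18, …, May 8, May 9, May 10 — lands on Wednesday, 2028/05/10.
Adding 10 calendar days to 2028/05/10 gives 2028/05/20, which is the date acceleration becomes effective.

2028/05/20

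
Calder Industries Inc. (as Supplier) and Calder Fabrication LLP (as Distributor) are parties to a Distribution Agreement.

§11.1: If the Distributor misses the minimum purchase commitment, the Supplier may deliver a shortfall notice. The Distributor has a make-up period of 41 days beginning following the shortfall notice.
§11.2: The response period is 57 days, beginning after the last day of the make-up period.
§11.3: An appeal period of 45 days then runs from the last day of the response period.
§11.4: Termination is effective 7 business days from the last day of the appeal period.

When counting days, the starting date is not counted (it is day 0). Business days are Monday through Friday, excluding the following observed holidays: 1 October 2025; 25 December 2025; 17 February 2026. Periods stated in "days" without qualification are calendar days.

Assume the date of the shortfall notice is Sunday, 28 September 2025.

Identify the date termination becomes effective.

27 February 2026

The last day of the make-up period: 41 calendar days after 28 September 2025 is 8 November 2025.
The last day of the response period: 57 calendar days after 8 November 2025 is 4 January 2026.
Adding 45 calendar days to 4 January 2026 gives 18 February 2026, which is the last day of the appeal period.
The date termination becomes effective: counting 7 business days from Wednesday, 18 February 2026 (Feb 19, Feb 20, Feb 23, Feb 24, Feb 25, Feb 26, Feb 27, skipping weekends) reaches Friday, 27 February 2026.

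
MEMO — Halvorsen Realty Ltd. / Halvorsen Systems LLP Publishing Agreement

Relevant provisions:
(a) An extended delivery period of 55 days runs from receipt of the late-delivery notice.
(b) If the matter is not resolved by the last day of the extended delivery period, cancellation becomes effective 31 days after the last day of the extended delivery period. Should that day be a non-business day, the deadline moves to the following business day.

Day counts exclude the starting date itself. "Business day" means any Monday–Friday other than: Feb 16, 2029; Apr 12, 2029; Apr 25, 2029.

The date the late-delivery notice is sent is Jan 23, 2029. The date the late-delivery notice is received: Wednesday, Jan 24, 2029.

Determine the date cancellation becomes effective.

The last day of the extended delivery period: Jan 24, 2029 + 55 days = Mar 20, 2029.
The date cancellation becomes effective: 31 calendar days after Mar 20, 2029 is Apr 20, 2029. Apr 20, 2029 is a Friday and is not a listed holiday, so no roll-forward applies.

Apr 20, 2029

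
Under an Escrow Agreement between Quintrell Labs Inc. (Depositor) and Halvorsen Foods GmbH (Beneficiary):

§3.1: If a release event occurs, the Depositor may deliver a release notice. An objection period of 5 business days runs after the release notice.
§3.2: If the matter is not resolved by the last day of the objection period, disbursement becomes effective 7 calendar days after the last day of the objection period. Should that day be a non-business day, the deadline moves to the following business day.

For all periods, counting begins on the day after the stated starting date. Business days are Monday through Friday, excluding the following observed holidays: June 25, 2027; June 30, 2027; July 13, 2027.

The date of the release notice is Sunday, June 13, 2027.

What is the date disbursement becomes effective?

From Sunday, June 13, 2027, 5 business days (Jun 14, Jun 15, Jun 16, Jun 17, Jun 18, skipping weekends) brings us to Friday, June 18, 2027, which is the last day of the objection period.
Adding 7 calendar days to June 18, 2027 gives June 25, 2027, which is the date disbursement becomes effective. That falls on Friday, a listed holiday, so it rolls to the next business day, Monday, June 28, 2027.

June 28, 2027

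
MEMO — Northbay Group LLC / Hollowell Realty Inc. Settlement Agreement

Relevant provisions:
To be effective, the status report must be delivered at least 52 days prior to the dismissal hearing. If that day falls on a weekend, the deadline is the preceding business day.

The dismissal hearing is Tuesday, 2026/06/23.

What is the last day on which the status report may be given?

2026/05/01

Counting back 52 calendar days from 2026/06/23 gives 2026/05/02. That is a Saturday, so the deadline moves back to Friday, 2026/05/01.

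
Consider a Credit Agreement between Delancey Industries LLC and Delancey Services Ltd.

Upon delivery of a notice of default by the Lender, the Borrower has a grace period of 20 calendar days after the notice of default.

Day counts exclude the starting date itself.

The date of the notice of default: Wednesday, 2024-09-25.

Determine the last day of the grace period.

The last day of the grace period: 2024-09-25 + 20 days = 2024-10-15.

2024-10-15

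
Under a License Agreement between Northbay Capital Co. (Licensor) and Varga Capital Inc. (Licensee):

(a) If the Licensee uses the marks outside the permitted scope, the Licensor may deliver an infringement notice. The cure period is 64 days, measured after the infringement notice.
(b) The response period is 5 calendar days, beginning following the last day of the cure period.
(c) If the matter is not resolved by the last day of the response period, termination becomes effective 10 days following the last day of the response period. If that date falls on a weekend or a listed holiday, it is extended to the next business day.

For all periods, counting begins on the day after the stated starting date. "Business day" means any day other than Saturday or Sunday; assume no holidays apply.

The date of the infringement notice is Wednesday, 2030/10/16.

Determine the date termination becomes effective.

The last day of the cure period: 2030/10/16 + 64 days = 2030/12/19.
Adding 5 calendar days to 2030/12/19 gives 2030/12/24, which is the last day of the response period.
Adding 10 calendar days to 2030/12/24 gives 2031/01/03, which is the date termination becomes effective. 2031/01/03 is a Friday, so no roll-forward applies.

2031/01/03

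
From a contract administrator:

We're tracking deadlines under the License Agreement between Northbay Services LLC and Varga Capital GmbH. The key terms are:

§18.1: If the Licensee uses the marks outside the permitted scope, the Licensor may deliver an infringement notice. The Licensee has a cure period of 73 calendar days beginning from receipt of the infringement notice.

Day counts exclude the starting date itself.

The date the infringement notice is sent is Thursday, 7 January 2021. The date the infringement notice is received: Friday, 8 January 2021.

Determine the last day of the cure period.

22 March 2021

Adding 73 calendar days to 8 January 2021 gives 22 March 2021, which is the last day of the cure period.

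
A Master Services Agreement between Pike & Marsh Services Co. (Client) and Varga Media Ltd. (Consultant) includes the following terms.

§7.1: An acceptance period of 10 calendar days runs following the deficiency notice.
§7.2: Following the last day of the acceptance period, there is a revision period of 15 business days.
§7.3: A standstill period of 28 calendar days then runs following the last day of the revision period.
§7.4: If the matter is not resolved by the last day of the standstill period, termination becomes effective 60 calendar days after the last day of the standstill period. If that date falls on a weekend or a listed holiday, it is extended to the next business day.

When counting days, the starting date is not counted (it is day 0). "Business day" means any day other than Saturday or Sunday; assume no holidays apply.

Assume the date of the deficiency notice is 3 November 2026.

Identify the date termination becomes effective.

The last day of the acceptance period: 3 November 2026 + 10 days = 13 November 2026.
The last day of the revision period: counting 15 business days from Friday, 13 November 2026 (Nov 16, Nov 17, Nov 18, Nov 19, …, Dec 2, Dec 3, Dec 4, skipping weekends) reaches Friday, 4 December 2026.
Adding 28 calendar days to 4 December 2026 gives 1 January 2027, which is the last day of the standstill period.
The date termination becomes effective: 60 calendar days after 1 January 2027 is 2 March 2027. 2 March 2027 is a Tuesday, so no roll-forward applies.

2 March 2027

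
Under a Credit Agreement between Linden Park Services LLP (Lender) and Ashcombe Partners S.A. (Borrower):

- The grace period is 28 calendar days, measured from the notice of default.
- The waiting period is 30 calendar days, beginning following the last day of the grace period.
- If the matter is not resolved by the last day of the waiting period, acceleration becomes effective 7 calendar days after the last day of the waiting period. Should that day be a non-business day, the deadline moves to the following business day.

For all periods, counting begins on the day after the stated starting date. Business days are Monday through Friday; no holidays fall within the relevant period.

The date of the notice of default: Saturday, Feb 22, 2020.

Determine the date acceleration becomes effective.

Apr 27, 2020

Adding 28 calendar days to Feb 22, 2020 gives Mar 21, 2020, which is the last day of the grace period.
The last day of the waiting period: 30 calendar days after Mar 21, 2020 is Apr 20, 2020.
The date acceleration becomes effective: Apr 20, 2020 + 7 days = Apr 27, 2020. Apr 27, 2020 is a Monday, so no roll-forward applies.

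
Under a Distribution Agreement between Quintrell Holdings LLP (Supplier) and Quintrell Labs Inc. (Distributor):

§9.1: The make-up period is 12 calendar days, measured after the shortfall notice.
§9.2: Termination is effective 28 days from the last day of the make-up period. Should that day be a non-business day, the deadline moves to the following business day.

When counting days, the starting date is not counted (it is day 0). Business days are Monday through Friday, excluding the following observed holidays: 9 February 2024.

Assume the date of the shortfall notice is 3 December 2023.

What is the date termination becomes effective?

12 January 2024

Adding 12 calendar days to 3 December 2023 gives 15 December 2023, which is the last day of the make-up period.
The date termination becomes effective: 28 calendar days after 15 December 2023 is 12 January 2024. 12 January 2024 is a Friday and is not a listed holiday, so no roll-forward applies.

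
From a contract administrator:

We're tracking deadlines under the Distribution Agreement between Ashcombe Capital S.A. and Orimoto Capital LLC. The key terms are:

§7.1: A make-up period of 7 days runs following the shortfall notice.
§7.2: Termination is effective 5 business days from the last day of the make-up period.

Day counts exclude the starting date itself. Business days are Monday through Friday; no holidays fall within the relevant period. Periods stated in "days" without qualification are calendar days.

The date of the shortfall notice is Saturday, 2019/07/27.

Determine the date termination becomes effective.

The last day of the make-up period: 7 calendar days after 2019/07/27 is 2019/08/03.
The date termination becomes effective: counting 5 business days from Saturday, 2019/08/03 (Aug 5, Aug 6, Aug 7, Aug 8, Aug 9, skipping weekends) reaches Friday, 2019/08/09.

2019/08/09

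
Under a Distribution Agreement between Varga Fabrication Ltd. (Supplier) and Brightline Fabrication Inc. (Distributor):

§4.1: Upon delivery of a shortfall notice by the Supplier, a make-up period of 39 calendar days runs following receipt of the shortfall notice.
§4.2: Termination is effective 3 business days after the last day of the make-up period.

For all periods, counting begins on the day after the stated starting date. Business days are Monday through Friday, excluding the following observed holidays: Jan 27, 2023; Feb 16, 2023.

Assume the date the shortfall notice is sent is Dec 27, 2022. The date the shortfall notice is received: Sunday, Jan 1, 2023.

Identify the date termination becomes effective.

Feb 14, 2023

Adding 39 calendar days to Jan 1, 2023 gives Feb 9, 2023, which is the last day of the make-up period.
The date termination becomes effective: counting 3 business days from Thursday, Feb 9, 2023 (Feb 10, Feb 13, Feb 14, skipping weekends) reaches Tuesday, Feb 14, 2023.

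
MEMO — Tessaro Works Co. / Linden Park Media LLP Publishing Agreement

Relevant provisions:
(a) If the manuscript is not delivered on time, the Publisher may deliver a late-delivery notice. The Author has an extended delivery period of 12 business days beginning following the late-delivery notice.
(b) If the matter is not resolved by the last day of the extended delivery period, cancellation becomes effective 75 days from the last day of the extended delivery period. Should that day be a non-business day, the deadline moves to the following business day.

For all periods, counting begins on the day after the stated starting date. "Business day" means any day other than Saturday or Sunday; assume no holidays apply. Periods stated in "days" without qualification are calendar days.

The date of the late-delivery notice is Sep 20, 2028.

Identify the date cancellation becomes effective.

Dec 20, 2028

From Wednesday, Sep 20, 2028, 12 business days (Sep 21, Sep 22, Sep 25, Sep 26, …, Oct 4, Oct 5, Oct 6, skipping weekends) brings us to Friday, Oct 6, 2028, which is the last day of the extended delivery period.
The date cancellation becomes effective: Oct 6, 2028 + 75 days = Dec 20, 2028. Dec 20, 2028 is a Wednesday, so no roll-forward applies.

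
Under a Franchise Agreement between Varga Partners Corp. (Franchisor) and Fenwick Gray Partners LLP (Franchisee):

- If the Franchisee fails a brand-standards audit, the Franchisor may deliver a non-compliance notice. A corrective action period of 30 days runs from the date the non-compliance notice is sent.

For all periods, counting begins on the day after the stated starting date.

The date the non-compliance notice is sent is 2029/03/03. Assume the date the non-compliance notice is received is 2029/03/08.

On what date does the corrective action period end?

2029/04/02

The last day of the corrective action period: 30 calendar days after 2029/03/03 is 2029/04/02.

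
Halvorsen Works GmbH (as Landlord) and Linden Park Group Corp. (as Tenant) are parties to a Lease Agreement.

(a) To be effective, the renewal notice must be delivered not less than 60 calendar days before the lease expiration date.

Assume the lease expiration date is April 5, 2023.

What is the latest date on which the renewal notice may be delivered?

Counting back 60 calendar days from April 5, 2023 gives February 4, 2023.

February 4, 2023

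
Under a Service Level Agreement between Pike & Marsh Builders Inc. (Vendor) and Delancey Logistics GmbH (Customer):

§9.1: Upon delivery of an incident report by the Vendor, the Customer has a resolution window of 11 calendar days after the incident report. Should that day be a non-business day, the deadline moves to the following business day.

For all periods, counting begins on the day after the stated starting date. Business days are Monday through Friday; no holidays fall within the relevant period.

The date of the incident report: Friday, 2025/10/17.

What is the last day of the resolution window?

The last day of the resolution window: 2025/10/17 + 11 days = 2025/10/28. 2025/10/28 is a Tuesday, so no roll-forward applies.

2025/10/28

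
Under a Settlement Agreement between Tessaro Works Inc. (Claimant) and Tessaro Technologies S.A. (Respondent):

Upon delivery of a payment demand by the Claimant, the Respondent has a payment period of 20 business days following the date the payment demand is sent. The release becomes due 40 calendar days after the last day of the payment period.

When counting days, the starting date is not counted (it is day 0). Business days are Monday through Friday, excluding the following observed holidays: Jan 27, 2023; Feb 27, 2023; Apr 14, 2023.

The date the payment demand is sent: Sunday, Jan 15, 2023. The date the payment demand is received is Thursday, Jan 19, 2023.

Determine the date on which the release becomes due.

The last day of the payment period: counting 20 business days from Sunday, Jan 15, 2023 (Jan 16, Jan 17, Jan 18, Jan 19, …, Feb 9, Feb 10, Feb 13, skipping weekends and the listed holiday on Jan 27) reaches Monday, Feb 13, 2023.
The date on which the release becomes due: Feb 13, 2023 + 40 days = Mar 25, 2023.

Mar 25, 2023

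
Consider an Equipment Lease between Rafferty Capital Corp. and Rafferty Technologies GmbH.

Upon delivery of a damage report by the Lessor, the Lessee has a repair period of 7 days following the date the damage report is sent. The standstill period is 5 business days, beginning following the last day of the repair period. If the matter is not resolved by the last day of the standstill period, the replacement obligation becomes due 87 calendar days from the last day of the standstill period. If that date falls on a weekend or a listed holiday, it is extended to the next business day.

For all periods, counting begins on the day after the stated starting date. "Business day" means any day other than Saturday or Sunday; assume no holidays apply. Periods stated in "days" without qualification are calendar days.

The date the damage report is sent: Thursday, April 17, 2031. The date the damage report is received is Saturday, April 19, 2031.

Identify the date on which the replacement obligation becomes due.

The last day of the repair period: April 17, 2031 + 7 days = April 24, 2031.
The last day of the standstill period: counting 5 business days from Thursday, April 24, 2031 (Apr 25, Apr 28, Apr 29, Apr 30, May 1, skipping weekends) reaches Thursday, May 1, 2031.
The date on which the replacement obligation becomes due: 87 calendar days after May 1, 2031 is July 27, 2031. That falls on a Sunday, so it rolls to the next business day, Monday, July 28, 2031.

July 28, 2031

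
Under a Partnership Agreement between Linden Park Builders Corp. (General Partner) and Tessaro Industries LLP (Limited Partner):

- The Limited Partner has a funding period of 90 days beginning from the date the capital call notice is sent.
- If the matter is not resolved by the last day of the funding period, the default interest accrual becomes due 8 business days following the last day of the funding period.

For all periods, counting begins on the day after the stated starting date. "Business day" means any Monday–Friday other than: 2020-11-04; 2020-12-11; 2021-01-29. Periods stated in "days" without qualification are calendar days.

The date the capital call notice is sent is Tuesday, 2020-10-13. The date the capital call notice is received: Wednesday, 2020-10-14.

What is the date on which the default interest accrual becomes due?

2021-01-21

The last day of the funding period: 2020-10-13 + 90 days = 2021-01-11.
The date on which the default interest accrual becomes due: 8 business days after Monday, 2021-01-11, skipping weekends — Jan 12, Jan 13, Jan 14, Jan 15, Jan 18, Jan 19, Jan 20, Jan 21 — lands on Thursday, 2021-01-21.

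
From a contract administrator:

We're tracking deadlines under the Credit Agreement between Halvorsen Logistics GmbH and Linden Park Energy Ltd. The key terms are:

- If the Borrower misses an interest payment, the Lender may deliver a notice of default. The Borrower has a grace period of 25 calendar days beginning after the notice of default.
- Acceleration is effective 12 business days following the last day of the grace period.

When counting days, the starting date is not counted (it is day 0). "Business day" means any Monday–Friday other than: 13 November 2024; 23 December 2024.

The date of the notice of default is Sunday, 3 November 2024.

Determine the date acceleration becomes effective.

16 December 2024

The last day of the grace period: 3 November 2024 + 25 days = 28 November 2024.
The date acceleration becomes effective: counting 12 business days from Thursday, 28 November 2024 (Nov 29, Dec 2, Dec 3, Dec 4, …, Dec 12, Dec 13, Dec 16, skipping weekends) reaches Monday, 16 December 2024.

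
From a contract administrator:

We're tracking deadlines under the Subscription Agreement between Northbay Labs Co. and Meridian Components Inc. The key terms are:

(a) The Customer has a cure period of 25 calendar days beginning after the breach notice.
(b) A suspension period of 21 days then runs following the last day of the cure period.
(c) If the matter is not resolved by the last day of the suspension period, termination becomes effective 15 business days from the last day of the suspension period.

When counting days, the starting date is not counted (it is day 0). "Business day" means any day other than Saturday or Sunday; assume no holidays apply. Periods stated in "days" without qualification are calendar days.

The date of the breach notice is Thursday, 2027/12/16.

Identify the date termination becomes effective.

The last day of the cure period: 25 calendar days after 2027/12/16 is 2028/01/10.
The last day of the suspension period: 21 calendar days after 2028/01/10 is 2028/01/31.
From Monday, 2028/01/31, 15 business days (Feb 1, Feb 2, Feb 3, Feb 4, …, Feb 17, Feb 18, Feb 21, skipping weekends) brings us to Monday, 2028/02/21, which is the date termination becomes effective.

2028/02/21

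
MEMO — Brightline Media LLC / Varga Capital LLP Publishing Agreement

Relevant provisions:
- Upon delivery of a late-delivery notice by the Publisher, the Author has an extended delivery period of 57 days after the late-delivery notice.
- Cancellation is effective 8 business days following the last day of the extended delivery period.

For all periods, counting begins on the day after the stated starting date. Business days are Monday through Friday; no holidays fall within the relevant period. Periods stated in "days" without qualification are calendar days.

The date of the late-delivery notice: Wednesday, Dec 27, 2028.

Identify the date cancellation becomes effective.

Mar 6, 2029

Adding 57 calendar days to Dec 27, 2028 gives Feb 22, 2029, which is the last day of the extended delivery period.
The date cancellation becomes effective: counting 8 business days from Thursday, Feb 22, 2029 (Feb 23, Feb 26, Feb 27, Feb 28, Mar 1, Mar 2, Mar 5, Mar 6, skipping weekends) reaches Tuesday, Mar 6, 2029.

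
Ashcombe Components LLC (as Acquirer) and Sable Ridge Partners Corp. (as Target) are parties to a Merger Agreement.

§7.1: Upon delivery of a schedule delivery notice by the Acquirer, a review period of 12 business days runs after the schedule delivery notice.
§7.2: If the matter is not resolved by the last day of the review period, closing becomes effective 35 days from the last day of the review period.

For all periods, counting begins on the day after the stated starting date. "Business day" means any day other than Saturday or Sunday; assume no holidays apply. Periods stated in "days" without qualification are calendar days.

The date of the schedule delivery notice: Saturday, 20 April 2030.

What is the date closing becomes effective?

From Saturday, 20 April 2030, 12 business days (Apr 22, Apr 23, Apr 24, Apr 25, …, May 3, May 6, May 7, skipping weekends) brings us to Tuesday, 7 May 2030, which is the last day of the review period.
The date closing becomes effective: 35 calendar days after 7 May 2030 is 11 June 2030.

11 June 2030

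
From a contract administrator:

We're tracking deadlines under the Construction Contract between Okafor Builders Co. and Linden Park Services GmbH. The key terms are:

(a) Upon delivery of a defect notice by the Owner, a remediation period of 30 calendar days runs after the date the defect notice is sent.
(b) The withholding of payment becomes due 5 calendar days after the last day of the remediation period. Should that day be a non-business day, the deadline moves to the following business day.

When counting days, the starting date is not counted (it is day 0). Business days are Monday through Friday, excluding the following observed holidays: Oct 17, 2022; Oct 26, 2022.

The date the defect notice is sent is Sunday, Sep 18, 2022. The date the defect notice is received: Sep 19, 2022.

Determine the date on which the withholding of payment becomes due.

Adding 30 calendar days to Sep 18, 2022 gives Oct 18, 2022, which is the last day of the remediation period.
Adding 5 calendar days to Oct 18, 2022 gives Oct 23, 2022, which is the date on which the withholding of payment becomes due. That falls on a Sunday, so it rolls to the next business day, Monday, Oct 24, 2022.

Oct 24, 2022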